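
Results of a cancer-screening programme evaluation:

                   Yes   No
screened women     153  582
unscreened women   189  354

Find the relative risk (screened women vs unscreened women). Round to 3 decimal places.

0.598

risk, screened women = 153/735 = 0.2082
risk, unscreened women = 189/543 = 0.3481
RR = 0.2082 / 0.3481 = 0.598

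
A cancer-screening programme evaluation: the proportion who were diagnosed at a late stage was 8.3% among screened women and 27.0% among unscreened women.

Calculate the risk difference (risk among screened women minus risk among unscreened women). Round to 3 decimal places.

risk difference = 0.0830 − 0.2700 = -0.187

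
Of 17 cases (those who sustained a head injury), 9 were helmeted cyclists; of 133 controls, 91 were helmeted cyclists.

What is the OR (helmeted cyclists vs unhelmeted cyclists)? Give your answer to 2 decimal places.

OR ≈ 0.52

odds, helmeted cyclists = 9/91 = 0.0989
odds, unhelmeted cyclists = 8/42 = 0.1905
OR = 0.0989 / 0.1905 = 0.52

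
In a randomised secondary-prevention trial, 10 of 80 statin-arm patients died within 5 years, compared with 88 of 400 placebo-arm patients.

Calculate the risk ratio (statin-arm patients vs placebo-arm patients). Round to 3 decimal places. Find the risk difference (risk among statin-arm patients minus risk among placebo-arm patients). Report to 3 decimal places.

RR = 0.568; RD = -0.095

risk, statin-arm patients = 10/80 = 0.1250
risk, placebo-arm patients = 88/400 = 0.2200
RR = 0.1250 / 0.2200 = 0.568
risk difference = 0.1250 − 0.2200 = -0.095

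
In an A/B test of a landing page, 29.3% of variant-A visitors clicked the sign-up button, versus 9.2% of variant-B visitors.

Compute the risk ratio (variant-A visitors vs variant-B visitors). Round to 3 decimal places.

RR = 0.2930 / 0.0920 = 3.185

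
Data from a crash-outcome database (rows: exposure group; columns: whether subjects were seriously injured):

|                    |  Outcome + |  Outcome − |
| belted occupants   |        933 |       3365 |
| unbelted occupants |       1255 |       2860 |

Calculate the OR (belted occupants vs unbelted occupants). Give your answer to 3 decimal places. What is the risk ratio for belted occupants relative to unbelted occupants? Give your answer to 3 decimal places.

OR = (933 × 2860) / (3365 × 1255) = 2668380/4223075 ≈ 0.632
risk, belted occupants = 933/4298 = 0.2171
risk, unbelted occupants = 1255/4115 = 0.3050
RR = 0.2171 / 0.3050 = 0.712

OR = 0.632; RR = 0.712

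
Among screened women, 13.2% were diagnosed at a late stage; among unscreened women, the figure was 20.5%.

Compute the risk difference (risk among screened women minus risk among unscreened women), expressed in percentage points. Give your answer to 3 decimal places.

risk difference = 0.1320 − 0.2050 = -0.0730 → -7.300 percentage points

-7.300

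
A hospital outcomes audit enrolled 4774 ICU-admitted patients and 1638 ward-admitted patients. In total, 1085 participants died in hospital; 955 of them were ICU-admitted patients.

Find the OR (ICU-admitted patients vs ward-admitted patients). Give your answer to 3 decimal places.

ICU-admitted patients without the outcome: 4774 − 955 = 3819
ward-admitted patients with the outcome: 1085 − 955 = 130
ward-admitted patients without the outcome: 1638 − 130 = 1508
OR = (955 × 1508) / (3819 × 130) = 1440140/496470 ≈ 2.901

OR: 2.901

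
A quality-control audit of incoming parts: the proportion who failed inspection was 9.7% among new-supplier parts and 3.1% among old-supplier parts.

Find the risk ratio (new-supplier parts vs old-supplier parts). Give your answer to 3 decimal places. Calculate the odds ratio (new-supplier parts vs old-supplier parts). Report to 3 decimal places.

RR = 0.09700 / 0.03100 = 3.129
odds, new-supplier parts = 0.09700/0.90300 = 0.10742
odds, old-supplier parts = 0.03100/0.96900 = 0.03199
OR = 0.10742 / 0.03199 = 3.358

RR = 3.129; OR = 3.358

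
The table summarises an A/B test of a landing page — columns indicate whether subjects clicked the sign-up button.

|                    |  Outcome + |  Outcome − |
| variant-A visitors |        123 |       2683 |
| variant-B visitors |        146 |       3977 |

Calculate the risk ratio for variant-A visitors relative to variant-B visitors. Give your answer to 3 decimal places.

1.238

risk, variant-A visitors = 123/2806 = 0.04383
risk, variant-B visitors = 146/4123 = 0.03541
RR = 0.04383 / 0.03541 = 1.238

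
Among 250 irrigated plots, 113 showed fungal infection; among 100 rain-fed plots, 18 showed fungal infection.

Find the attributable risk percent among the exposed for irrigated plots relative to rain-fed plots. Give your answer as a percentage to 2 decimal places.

AR% = 60.18%

risk, irrigated plots = 113/250 = 0.4520
risk, rain-fed plots = 18/100 = 0.1800
AR% = (0.4520 − 0.1800) / 0.4520 = 0.6018 → 60.18%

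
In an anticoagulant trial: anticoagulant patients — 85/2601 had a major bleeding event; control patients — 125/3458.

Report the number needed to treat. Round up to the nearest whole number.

289

risk, anticoagulant patients = 85/2601 = 0.032680
risk, control patients = 125/3458 = 0.036148
absolute risk difference = 0.003468
1 / 0.003468 = 288.351 → round up → 289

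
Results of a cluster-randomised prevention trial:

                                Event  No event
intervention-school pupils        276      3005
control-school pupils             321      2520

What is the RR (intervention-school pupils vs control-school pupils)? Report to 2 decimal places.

risk, intervention-school pupils = 276/3281 = 0.0841
risk, control-school pupils = 321/2841 = 0.1130
RR = 0.0841 / 0.1130 = 0.74

0.74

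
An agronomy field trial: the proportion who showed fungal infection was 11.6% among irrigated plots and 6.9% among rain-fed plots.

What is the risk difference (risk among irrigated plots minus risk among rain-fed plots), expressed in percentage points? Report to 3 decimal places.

risk difference = 0.1160 − 0.0690 = 0.0470 → 4.700 percentage points

RD ≈ 4.700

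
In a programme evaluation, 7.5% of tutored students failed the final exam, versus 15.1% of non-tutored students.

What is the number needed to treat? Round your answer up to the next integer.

NNT: 14

absolute risk difference = 0.076000
1 / 0.076000 = 13.158 → round up → 14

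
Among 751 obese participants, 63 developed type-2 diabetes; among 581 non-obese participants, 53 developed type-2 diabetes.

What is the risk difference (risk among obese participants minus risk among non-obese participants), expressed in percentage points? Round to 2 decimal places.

-0.73

risk, obese participants = 63/751 = 0.0839
risk, non-obese participants = 53/581 = 0.0912
risk difference = 0.0839 − 0.0912 = -0.0073 → -0.73 percentage points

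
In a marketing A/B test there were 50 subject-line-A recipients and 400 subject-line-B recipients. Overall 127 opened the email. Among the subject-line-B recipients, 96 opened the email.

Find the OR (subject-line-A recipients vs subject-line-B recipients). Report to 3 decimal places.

5.167

subject-line-A recipients with the outcome: 127 − 96 = 31
subject-line-A recipients without the outcome: 50 − 31 = 19
subject-line-B recipients without the outcome: 400 − 96 = 304
odds, subject-line-A recipients = 31/19 = 1.6316
odds, subject-line-B recipients = 96/304 = 0.3158
OR = 1.6316 / 0.3158 = 5.167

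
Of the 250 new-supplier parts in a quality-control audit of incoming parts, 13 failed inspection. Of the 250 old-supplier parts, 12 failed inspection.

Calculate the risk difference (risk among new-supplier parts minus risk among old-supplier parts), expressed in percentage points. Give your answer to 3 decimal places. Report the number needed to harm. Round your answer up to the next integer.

RD = 0.400; NNH = 250

risk, new-supplier parts = 13/250 = 0.05200
risk, old-supplier parts = 12/250 = 0.04800
risk difference = 0.05200 − 0.04800 = 0.00400 → 0.400 percentage points
absolute risk difference = 0.004000
1 / 0.004000 = 250.000 → round up → 250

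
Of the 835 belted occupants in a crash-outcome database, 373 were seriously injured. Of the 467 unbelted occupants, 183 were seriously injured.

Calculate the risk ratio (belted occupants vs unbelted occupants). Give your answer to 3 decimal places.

risk, belted occupants = 373/835 = 0.4467
risk, unbelted occupants = 183/467 = 0.3919
RR = 0.4467 / 0.3919 = 1.140

1.140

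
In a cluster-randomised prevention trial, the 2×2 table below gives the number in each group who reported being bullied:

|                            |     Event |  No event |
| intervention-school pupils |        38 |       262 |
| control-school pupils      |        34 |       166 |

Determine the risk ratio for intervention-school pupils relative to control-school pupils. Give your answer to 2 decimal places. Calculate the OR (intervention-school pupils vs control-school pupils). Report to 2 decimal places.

RR = 0.75; OR = 0.71

risk, intervention-school pupils = 38/300 = 0.1267
risk, control-school pupils = 34/200 = 0.1700
RR = 0.1267 / 0.1700 = 0.75
OR = (38 × 166) / (262 × 34) = 6308/8908 ≈ 0.71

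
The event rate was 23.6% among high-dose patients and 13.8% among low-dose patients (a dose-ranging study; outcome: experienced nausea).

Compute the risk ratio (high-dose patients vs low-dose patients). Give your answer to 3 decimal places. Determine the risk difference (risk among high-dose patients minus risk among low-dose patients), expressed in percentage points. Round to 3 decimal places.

RR = 1.710; RD = 9.800

RR = 0.2360 / 0.1380 = 1.710
risk difference = 0.2360 − 0.1380 = 0.0980 → 9.800 percentage points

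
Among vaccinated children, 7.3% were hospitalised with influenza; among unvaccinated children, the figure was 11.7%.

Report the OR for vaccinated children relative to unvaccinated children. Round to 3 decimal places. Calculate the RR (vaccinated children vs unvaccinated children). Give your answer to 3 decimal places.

OR = 0.594; RR = 0.624

odds, vaccinated children = 0.0730/0.9270 = 0.0787
odds, unvaccinated children = 0.1170/0.8830 = 0.1325
OR = 0.0787 / 0.1325 = 0.594
RR = 0.0730 / 0.1170 = 0.624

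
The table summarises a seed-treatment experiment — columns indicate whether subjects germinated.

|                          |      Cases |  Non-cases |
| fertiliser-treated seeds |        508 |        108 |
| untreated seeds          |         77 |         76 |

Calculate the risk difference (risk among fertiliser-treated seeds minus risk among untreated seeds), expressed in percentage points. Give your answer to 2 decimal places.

32.14

risk, fertiliser-treated seeds = 508/616 = 0.8247
risk, untreated seeds = 77/153 = 0.5033
risk difference = 0.8247 − 0.5033 = 0.3214 → 32.14 percentage points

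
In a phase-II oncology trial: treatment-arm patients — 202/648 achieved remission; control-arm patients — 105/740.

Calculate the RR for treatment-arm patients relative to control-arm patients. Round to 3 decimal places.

risk, treatment-arm patients = 202/648 = 0.3117
risk, control-arm patients = 105/740 = 0.1419
RR = 0.3117 / 0.1419 = 2.197

RR = 2.197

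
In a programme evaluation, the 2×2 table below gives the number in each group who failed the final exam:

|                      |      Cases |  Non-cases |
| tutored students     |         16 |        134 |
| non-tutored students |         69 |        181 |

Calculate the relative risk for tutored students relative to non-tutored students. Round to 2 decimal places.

risk, tutored students = 16/150 = 0.1067
risk, non-tutored students = 69/250 = 0.2760
RR = 0.1067 / 0.2760 = 0.39

RR ≈ 0.39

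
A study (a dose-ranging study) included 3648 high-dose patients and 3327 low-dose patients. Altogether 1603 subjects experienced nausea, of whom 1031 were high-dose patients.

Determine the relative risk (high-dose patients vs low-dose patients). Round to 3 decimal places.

high-dose patients without the outcome: 3648 − 1031 = 2617
low-dose patients with the outcome: 1603 − 1031 = 572
low-dose patients without the outcome: 3327 − 572 = 2755
risk, high-dose patients = 1031/3648 = 0.2826
risk, low-dose patients = 572/3327 = 0.1719
RR = 0.2826 / 0.1719 = 1.644

RR ≈ 1.644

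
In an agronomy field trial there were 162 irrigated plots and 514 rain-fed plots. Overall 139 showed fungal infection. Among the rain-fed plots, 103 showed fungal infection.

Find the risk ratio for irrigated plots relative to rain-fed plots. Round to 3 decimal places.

RR: 1.109

irrigated plots with the outcome: 139 − 103 = 36
irrigated plots without the outcome: 162 − 36 = 126
rain-fed plots without the outcome: 514 − 103 = 411
risk, irrigated plots = 36/162 = 0.2222
risk, rain-fed plots = 103/514 = 0.2004
RR = 0.2222 / 0.2004 = 1.109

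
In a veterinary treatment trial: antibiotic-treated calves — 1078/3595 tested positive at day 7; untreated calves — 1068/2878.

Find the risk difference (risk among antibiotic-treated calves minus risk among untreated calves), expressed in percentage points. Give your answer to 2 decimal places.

-7.12

risk, antibiotic-treated calves = 1078/3595 = 0.2999
risk, untreated calves = 1068/2878 = 0.3711
risk difference = 0.2999 − 0.3711 = -0.0712 → -7.12 percentage points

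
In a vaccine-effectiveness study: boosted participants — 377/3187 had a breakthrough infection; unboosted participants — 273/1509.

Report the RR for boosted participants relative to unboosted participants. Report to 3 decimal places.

risk, boosted participants = 377/3187 = 0.1183
risk, unboosted participants = 273/1509 = 0.1809
RR = 0.1183 / 0.1809 = 0.654

0.654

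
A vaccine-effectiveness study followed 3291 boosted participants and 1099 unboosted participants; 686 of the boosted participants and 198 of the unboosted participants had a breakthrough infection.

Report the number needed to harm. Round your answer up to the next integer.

36

risk, boosted participants = 686/3291 = 0.208447
risk, unboosted participants = 198/1099 = 0.180164
absolute risk difference = 0.028283
1 / 0.028283 = 35.357 → round up → 36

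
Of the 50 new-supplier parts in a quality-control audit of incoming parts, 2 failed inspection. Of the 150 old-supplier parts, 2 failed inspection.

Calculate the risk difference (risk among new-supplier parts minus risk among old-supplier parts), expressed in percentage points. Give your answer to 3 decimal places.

2.667

risk, new-supplier parts = 2/50 = 0.04000
risk, old-supplier parts = 2/150 = 0.01333
risk difference = 0.04000 − 0.01333 = 0.02667 → 2.667 percentage points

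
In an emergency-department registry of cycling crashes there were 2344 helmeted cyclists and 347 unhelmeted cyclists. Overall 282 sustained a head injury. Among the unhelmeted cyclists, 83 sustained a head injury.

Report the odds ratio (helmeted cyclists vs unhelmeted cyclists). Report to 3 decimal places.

0.295

helmeted cyclists with the outcome: 282 − 83 = 199
helmeted cyclists without the outcome: 2344 − 199 = 2145
unhelmeted cyclists without the outcome: 347 − 83 = 264
OR = (199 × 264) / (2145 × 83) = 52536/178035 ≈ 0.295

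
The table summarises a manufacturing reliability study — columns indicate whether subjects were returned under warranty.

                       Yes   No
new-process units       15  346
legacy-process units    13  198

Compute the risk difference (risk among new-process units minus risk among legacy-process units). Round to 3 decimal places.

risk, new-process units = 15/361 = 0.04155
risk, legacy-process units = 13/211 = 0.06161
risk difference = 0.04155 − 0.06161 = -0.020

-0.020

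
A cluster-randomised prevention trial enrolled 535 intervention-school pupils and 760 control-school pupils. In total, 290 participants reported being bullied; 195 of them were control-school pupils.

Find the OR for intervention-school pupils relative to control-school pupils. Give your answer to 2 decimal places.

intervention-school pupils with the outcome: 290 − 195 = 95
intervention-school pupils without the outcome: 535 − 95 = 440
control-school pupils without the outcome: 760 − 195 = 565
OR = (95 × 565) / (440 × 195) = 53675/85800 ≈ 0.63

OR = 0.63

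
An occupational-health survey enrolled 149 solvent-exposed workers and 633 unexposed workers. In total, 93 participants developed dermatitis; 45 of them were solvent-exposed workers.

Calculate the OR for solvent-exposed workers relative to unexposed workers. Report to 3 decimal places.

OR ≈ 5.273

solvent-exposed workers without the outcome: 149 − 45 = 104
unexposed workers with the outcome: 93 − 45 = 48
unexposed workers without the outcome: 633 − 48 = 585
OR = (45 × 585) / (104 × 48) = 26325/4992 ≈ 5.273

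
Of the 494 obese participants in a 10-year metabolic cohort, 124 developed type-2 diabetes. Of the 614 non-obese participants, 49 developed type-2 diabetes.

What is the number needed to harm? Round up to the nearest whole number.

NNH: 6

risk, obese participants = 124/494 = 0.251012
risk, non-obese participants = 49/614 = 0.079805
absolute risk difference = 0.171208
1 / 0.171208 = 5.841 → round up → 6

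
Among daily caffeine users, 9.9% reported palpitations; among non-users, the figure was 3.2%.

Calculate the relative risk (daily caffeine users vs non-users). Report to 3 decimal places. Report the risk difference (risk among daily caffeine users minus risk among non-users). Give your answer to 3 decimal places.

RR = 0.09900 / 0.03200 = 3.094
risk difference = 0.09900 − 0.03200 = 0.067

RR = 3.094; RD = 0.067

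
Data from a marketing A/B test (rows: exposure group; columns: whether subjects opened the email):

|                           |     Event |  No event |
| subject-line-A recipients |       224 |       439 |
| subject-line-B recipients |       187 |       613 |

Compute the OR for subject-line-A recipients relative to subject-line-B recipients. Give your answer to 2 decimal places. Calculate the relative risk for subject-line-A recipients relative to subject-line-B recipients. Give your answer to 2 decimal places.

odds, subject-line-A recipients = 224/439 = 0.5103
odds, subject-line-B recipients = 187/613 = 0.3051
OR = 0.5103 / 0.3051 = 1.67
risk, subject-line-A recipients = 224/663 = 0.3379
risk, subject-line-B recipients = 187/800 = 0.2338
RR = 0.3379 / 0.2338 = 1.45

OR = 1.67; RR = 1.45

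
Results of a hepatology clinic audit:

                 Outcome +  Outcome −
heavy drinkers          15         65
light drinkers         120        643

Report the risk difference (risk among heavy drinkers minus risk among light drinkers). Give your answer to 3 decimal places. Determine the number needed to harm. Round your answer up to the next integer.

RD = 0.030; NNH = 34

risk, heavy drinkers = 15/80 = 0.1875
risk, light drinkers = 120/763 = 0.1573
risk difference = 0.1875 − 0.1573 = 0.030
absolute risk difference = 0.030226
1 / 0.030226 = 33.084 → round up → 34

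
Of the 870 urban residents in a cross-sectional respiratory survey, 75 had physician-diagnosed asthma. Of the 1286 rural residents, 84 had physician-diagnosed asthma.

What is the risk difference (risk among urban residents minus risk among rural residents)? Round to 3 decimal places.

0.021

risk, urban residents = 75/870 = 0.0862
risk, rural residents = 84/1286 = 0.0653
risk difference = 0.0862 − 0.0653 = 0.021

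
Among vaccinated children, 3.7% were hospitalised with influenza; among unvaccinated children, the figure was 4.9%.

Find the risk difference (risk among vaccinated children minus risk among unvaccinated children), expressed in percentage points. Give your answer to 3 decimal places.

risk difference = 0.03700 − 0.04900 = -0.01200 → -1.200 percentage points

RD: -1.200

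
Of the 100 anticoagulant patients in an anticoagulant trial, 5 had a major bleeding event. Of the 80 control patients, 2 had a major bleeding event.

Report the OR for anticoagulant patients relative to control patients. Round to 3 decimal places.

OR = (5 × 78) / (95 × 2) = 390/190 ≈ 2.053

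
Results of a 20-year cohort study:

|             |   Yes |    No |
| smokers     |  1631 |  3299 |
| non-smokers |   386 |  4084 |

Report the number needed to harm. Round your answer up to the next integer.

NNH: 5

risk, smokers = 1631/4930 = 0.330832
risk, non-smokers = 386/4470 = 0.086353
absolute risk difference = 0.244478
1 / 0.244478 = 4.090 → round up → 5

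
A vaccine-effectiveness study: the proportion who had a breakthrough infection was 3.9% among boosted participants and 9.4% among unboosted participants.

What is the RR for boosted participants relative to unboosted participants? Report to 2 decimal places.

RR = 0.03900 / 0.09400 = 0.41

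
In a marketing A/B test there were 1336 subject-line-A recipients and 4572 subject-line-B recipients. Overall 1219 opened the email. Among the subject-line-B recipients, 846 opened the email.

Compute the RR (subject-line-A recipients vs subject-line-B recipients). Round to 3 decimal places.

subject-line-A recipients with the outcome: 1219 − 846 = 373
subject-line-A recipients without the outcome: 1336 − 373 = 963
subject-line-B recipients without the outcome: 4572 − 846 = 3726
risk, subject-line-A recipients = 373/1336 = 0.2792
risk, subject-line-B recipients = 846/4572 = 0.1850
RR = 0.2792 / 0.1850 = 1.509

RR: 1.509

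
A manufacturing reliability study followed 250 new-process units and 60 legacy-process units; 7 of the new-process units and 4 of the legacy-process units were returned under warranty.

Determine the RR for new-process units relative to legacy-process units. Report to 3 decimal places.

0.420

risk, new-process units = 7/250 = 0.02800
risk, legacy-process units = 4/60 = 0.06667
RR = 0.02800 / 0.06667 = 0.420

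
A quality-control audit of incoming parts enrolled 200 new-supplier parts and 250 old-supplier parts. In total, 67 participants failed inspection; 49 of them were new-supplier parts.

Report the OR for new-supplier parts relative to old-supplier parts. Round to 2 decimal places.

new-supplier parts without the outcome: 200 − 49 = 151
old-supplier parts with the outcome: 67 − 49 = 18
old-supplier parts without the outcome: 250 − 18 = 232
odds, new-supplier parts = 49/151 = 0.3245
odds, old-supplier parts = 18/232 = 0.0776
OR = 0.3245 / 0.0776 = 4.18

4.18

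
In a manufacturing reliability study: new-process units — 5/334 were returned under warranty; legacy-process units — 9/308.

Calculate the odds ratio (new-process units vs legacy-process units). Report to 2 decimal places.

odds, new-process units = 5/329 = 0.01520
odds, legacy-process units = 9/299 = 0.03010
OR = 0.01520 / 0.03010 = 0.50

0.50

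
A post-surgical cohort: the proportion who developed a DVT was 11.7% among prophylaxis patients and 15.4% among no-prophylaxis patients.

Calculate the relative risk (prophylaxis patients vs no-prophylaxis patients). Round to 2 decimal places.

RR = 0.1170 / 0.1540 = 0.76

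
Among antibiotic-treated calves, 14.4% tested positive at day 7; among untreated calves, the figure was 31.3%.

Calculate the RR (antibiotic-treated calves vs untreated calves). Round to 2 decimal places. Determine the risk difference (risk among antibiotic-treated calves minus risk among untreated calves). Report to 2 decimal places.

RR = 0.1440 / 0.3130 = 0.46
risk difference = 0.1440 − 0.3130 = -0.17

RR = 0.46; RD = -0.17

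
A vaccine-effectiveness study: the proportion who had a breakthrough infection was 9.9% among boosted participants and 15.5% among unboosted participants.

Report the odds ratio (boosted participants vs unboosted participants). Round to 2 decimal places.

odds, boosted participants = 0.0990/0.9010 = 0.1099
odds, unboosted participants = 0.1550/0.8450 = 0.1834
OR = 0.1099 / 0.1834 = 0.60

OR = 0.60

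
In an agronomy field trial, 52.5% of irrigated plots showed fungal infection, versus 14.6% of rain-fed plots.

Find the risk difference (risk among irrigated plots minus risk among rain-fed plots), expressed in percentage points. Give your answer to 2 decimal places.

risk difference = 0.5250 − 0.1460 = 0.3790 → 37.90 percentage points

RD = 37.90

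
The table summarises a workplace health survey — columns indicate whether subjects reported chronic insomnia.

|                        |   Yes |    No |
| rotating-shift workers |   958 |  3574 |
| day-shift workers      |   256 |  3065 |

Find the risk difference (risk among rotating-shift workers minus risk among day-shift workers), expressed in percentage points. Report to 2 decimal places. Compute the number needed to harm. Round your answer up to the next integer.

risk, rotating-shift workers = 958/4532 = 0.2114
risk, day-shift workers = 256/3321 = 0.0771
risk difference = 0.2114 − 0.0771 = 0.1343 → 13.43 percentage points
absolute risk difference = 0.134300
1 / 0.134300 = 7.446 → round up → 8

RD = 13.43; NNH = 8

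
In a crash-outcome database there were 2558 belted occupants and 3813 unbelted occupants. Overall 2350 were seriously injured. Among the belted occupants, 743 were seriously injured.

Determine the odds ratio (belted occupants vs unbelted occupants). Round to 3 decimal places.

OR = 0.562

belted occupants without the outcome: 2558 − 743 = 1815
unbelted occupants with the outcome: 2350 − 743 = 1607
unbelted occupants without the outcome: 3813 − 1607 = 2206
OR = (743 × 2206) / (1815 × 1607) = 1639058/2916705 ≈ 0.562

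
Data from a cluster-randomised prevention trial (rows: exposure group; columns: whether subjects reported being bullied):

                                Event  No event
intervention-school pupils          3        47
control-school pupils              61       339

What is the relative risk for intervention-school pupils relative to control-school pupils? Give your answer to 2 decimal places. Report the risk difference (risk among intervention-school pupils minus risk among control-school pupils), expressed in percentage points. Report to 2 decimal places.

risk, intervention-school pupils = 3/50 = 0.0600
risk, control-school pupils = 61/400 = 0.1525
RR = 0.0600 / 0.1525 = 0.39
risk difference = 0.0600 − 0.1525 = -0.0925 → -9.25 percentage points

RR = 0.39; RD = -9.25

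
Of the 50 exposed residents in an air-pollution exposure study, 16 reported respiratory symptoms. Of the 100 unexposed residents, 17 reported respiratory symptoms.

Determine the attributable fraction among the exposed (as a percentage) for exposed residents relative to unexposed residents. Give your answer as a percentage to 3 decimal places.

risk, exposed residents = 16/50 = 0.3200
risk, unexposed residents = 17/100 = 0.1700
AR% = (0.3200 − 0.1700) / 0.3200 = 0.4688 → 46.875%

46.875%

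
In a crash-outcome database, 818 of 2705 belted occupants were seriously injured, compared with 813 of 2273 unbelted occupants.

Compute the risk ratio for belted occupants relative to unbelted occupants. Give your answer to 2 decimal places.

risk, belted occupants = 818/2705 = 0.3024
risk, unbelted occupants = 813/2273 = 0.3577
RR = 0.3024 / 0.3577 = 0.85

0.85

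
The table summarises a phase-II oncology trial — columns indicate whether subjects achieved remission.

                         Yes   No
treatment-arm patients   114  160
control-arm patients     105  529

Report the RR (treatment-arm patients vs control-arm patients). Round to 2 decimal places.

RR = 2.51

risk, treatment-arm patients = 114/274 = 0.4161
risk, control-arm patients = 105/634 = 0.1656
RR = 0.4161 / 0.1656 = 2.51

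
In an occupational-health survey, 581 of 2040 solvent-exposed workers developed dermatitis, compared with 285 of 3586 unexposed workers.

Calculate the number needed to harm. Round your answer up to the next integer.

5

risk, solvent-exposed workers = 581/2040 = 0.284804
risk, unexposed workers = 285/3586 = 0.079476
absolute risk difference = 0.205328
1 / 0.205328 = 4.870 → round up → 5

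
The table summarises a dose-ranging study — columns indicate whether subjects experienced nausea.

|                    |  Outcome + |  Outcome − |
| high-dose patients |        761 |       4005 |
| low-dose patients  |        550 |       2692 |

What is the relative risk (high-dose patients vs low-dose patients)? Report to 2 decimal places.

risk, high-dose patients = 761/4766 = 0.1597
risk, low-dose patients = 550/3242 = 0.1696
RR = 0.1597 / 0.1696 = 0.94

RR = 0.94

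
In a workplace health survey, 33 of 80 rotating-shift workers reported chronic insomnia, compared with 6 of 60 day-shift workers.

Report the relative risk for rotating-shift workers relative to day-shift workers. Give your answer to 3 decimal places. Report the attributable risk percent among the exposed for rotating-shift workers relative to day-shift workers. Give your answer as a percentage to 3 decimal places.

RR = 4.125; AR% = 75.758%

risk, rotating-shift workers = 33/80 = 0.4125
risk, day-shift workers = 6/60 = 0.1000
RR = 0.4125 / 0.1000 = 4.125
AR% = (0.4125 − 0.1000) / 0.4125 = 0.7576 → 75.758%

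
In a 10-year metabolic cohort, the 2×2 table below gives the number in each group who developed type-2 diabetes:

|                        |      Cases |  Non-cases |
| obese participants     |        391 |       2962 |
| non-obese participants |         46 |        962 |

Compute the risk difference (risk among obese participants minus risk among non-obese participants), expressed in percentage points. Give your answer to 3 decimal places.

RD: 7.098

risk, obese participants = 391/3353 = 0.11661
risk, non-obese participants = 46/1008 = 0.04563
risk difference = 0.11661 − 0.04563 = 0.07098 → 7.098 percentage points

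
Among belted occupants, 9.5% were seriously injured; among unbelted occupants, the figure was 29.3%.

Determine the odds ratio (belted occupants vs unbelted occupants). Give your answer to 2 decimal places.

OR: 0.25

odds, belted occupants = 0.0950/0.9050 = 0.1050
odds, unbelted occupants = 0.2930/0.7070 = 0.4144
OR = 0.1050 / 0.4144 = 0.25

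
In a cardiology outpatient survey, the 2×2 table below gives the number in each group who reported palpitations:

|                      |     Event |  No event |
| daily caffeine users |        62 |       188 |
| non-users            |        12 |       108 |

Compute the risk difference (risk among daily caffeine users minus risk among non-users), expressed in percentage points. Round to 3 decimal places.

risk, daily caffeine users = 62/250 = 0.2480
risk, non-users = 12/120 = 0.1000
risk difference = 0.2480 − 0.1000 = 0.1480 → 14.800 percentage points

RD ≈ 14.800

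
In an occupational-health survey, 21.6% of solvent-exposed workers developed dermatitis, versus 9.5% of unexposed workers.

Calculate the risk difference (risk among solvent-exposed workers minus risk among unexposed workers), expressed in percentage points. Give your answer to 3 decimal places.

risk difference = 0.2160 − 0.0950 = 0.1210 → 12.100 percentage points

RD: 12.100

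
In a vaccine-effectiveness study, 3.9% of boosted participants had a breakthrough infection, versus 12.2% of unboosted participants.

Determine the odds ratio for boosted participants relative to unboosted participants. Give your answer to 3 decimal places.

odds, boosted participants = 0.03900/0.96100 = 0.04058
odds, unboosted participants = 0.12200/0.87800 = 0.13895
OR = 0.04058 / 0.13895 = 0.292

OR = 0.292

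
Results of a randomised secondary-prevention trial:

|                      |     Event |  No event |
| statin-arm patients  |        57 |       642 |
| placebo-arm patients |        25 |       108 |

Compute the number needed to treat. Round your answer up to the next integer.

10

risk, statin-arm patients = 57/699 = 0.081545
risk, placebo-arm patients = 25/133 = 0.187970
absolute risk difference = 0.106425
1 / 0.106425 = 9.396 → round up → 10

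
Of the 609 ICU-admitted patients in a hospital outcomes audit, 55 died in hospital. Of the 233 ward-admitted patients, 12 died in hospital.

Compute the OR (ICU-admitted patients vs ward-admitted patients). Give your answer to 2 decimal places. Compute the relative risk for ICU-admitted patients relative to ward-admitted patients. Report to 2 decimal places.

OR = 1.83; RR = 1.75

OR = (55 × 221) / (554 × 12) = 12155/6648 ≈ 1.83
risk, ICU-admitted patients = 55/609 = 0.0903
risk, ward-admitted patients = 12/233 = 0.0515
RR = 0.0903 / 0.0515 = 1.75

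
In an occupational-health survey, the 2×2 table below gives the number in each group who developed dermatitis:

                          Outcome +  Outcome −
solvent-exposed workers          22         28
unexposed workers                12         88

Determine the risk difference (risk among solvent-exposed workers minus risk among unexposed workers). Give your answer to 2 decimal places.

risk, solvent-exposed workers = 22/50 = 0.4400
risk, unexposed workers = 12/100 = 0.1200
risk difference = 0.4400 − 0.1200 = 0.32

RD ≈ 0.32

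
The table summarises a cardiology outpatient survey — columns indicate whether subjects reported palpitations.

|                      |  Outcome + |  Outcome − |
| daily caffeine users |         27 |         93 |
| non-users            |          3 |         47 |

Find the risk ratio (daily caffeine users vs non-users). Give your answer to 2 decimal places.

3.75

risk, daily caffeine users = 27/120 = 0.2250
risk, non-users = 3/50 = 0.0600
RR = 0.2250 / 0.0600 = 3.75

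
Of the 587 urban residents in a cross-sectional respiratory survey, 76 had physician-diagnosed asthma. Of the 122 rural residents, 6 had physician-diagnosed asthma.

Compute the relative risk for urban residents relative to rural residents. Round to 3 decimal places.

2.633

risk, urban residents = 76/587 = 0.12947
risk, rural residents = 6/122 = 0.04918
RR = 0.12947 / 0.04918 = 2.633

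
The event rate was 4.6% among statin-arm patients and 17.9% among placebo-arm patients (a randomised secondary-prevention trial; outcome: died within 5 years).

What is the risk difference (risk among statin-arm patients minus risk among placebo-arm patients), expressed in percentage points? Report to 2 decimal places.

RD ≈ -13.30

risk difference = 0.04600 − 0.17900 = -0.13300 → -13.30 percentage points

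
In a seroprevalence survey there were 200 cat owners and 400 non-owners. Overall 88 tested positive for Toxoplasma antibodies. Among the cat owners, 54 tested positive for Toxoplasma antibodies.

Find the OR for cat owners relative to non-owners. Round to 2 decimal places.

cat owners without the outcome: 200 − 54 = 146
non-owners with the outcome: 88 − 54 = 34
non-owners without the outcome: 400 − 34 = 366
OR = (54 × 366) / (146 × 34) = 19764/4964 ≈ 3.98

OR = 3.98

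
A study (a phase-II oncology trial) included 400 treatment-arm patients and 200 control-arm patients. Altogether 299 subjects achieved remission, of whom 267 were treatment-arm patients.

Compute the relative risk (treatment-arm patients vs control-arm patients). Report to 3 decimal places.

RR ≈ 4.172

treatment-arm patients without the outcome: 400 − 267 = 133
control-arm patients with the outcome: 299 − 267 = 32
control-arm patients without the outcome: 200 − 32 = 168
risk, treatment-arm patients = 267/400 = 0.6675
risk, control-arm patients = 32/200 = 0.1600
RR = 0.6675 / 0.1600 = 4.172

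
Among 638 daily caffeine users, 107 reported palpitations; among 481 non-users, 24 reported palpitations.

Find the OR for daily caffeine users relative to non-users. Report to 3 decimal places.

OR ≈ 3.837

odds, daily caffeine users = 107/531 = 0.20151
odds, non-users = 24/457 = 0.05252
OR = 0.20151 / 0.05252 = 3.837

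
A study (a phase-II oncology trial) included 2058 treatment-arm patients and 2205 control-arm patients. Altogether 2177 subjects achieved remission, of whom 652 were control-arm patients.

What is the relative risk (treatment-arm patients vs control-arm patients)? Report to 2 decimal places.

2.51

treatment-arm patients with the outcome: 2177 − 652 = 1525
treatment-arm patients without the outcome: 2058 − 1525 = 533
control-arm patients without the outcome: 2205 − 652 = 1553
risk, treatment-arm patients = 1525/2058 = 0.7410
risk, control-arm patients = 652/2205 = 0.2957
RR = 0.7410 / 0.2957 = 2.51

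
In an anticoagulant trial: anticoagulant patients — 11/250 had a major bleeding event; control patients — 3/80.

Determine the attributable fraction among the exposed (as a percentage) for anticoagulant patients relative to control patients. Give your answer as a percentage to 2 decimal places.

14.77%

risk, anticoagulant patients = 11/250 = 0.04400
risk, control patients = 3/80 = 0.03750
AR% = (0.04400 − 0.03750) / 0.04400 = 0.1477 → 14.77%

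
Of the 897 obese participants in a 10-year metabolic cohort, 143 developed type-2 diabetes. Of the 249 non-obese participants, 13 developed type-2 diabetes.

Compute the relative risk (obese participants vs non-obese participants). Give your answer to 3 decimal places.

RR: 3.054

risk, obese participants = 143/897 = 0.1594
risk, non-obese participants = 13/249 = 0.0522
RR = 0.1594 / 0.0522 = 3.054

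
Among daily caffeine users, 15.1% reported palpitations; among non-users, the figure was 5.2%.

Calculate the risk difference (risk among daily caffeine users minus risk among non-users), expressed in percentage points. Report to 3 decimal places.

RD ≈ 9.900

risk difference = 0.1510 − 0.0520 = 0.0990 → 9.900 percentage points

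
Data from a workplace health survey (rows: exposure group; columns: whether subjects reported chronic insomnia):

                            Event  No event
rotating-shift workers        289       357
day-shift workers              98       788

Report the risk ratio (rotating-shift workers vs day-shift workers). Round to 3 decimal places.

RR: 4.045

risk, rotating-shift workers = 289/646 = 0.4474
risk, day-shift workers = 98/886 = 0.1106
RR = 0.4474 / 0.1106 = 4.045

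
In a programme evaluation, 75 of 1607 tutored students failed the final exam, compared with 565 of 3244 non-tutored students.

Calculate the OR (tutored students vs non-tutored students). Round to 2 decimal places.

OR = (75 × 2679) / (1532 × 565) = 200925/865580 ≈ 0.23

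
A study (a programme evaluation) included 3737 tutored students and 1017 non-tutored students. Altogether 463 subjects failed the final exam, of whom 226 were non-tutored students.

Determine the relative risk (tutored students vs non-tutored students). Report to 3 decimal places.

RR: 0.285

tutored students with the outcome: 463 − 226 = 237
tutored students without the outcome: 3737 − 237 = 3500
non-tutored students without the outcome: 1017 − 226 = 791
risk, tutored students = 237/3737 = 0.0634
risk, non-tutored students = 226/1017 = 0.2222
RR = 0.0634 / 0.2222 = 0.285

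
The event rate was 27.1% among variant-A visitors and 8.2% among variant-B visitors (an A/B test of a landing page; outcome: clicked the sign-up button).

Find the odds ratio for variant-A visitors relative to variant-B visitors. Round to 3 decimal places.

odds, variant-A visitors = 0.2710/0.7290 = 0.3717
odds, variant-B visitors = 0.0820/0.9180 = 0.0893
OR = 0.3717 / 0.0893 = 4.162

OR: 4.162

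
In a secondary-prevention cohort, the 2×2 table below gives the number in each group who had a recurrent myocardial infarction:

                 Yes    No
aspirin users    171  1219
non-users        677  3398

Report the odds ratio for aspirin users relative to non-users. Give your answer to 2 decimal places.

odds, aspirin users = 171/1219 = 0.1403
odds, non-users = 677/3398 = 0.1992
OR = 0.1403 / 0.1992 = 0.70

0.70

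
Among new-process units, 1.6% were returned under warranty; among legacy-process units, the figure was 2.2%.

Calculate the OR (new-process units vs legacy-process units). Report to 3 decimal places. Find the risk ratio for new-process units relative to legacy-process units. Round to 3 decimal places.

odds, new-process units = 0.01600/0.98400 = 0.01626
odds, legacy-process units = 0.02200/0.97800 = 0.02249
OR = 0.01626 / 0.02249 = 0.723
RR = 0.01600 / 0.02200 = 0.727

OR = 0.723; RR = 0.727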